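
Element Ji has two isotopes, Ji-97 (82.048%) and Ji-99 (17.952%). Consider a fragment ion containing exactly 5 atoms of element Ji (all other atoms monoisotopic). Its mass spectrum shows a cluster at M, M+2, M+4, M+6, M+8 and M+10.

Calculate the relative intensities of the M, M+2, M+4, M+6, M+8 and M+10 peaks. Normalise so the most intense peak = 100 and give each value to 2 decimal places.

Each Ji atom is independently Ji-97 (p = 0.82048) or Ji-99 (q = 0.17952); the cluster is the binomial expansion (p + q)^5.
P(M) = 0.82048^5 = 0.371826
P(M+2) = 5 × 0.82048^4 × 0.17952^1 = 0.406776
P(M+4) = 10 × 0.82048^3 × 0.17952^2 = 0.178004
P(M+6) = 10 × 0.82048^2 × 0.17952^3 = 0.038947
P(M+8) = 5 × 0.82048^1 × 0.17952^4 = 0.004261
P(M+10) = 0.17952^5 = 0.000186
The M+2 peak is largest (0.406776); scaling to 100 gives 91.41 : 100.00 : 43.76 : 9.57 : 1.05 : 0.05.

91.41 : 100.00 : 43.76 : 9.57 : 1.05 : 0.05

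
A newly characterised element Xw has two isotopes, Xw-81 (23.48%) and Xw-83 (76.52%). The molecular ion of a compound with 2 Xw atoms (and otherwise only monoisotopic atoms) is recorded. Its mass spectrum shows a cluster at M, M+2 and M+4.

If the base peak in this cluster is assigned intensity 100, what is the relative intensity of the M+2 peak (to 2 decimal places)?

Term probabilities: M 0.0551, M+2 0.3593, M+4 0.5855. Base peak = M+4.
P(M+4) = C(2,2) × 0.2348^0 × 0.7652^2 = 1 × 1.0000 × 0.58553104 = 0.585531 (base)
P(M+2) = C(2,1) × 0.2348^1 × 0.7652^1 = 2 × 0.2348 × 0.7652 = 0.359338
Relative intensity = 0.359338 / 0.585531 × 100 = 61.37

61.37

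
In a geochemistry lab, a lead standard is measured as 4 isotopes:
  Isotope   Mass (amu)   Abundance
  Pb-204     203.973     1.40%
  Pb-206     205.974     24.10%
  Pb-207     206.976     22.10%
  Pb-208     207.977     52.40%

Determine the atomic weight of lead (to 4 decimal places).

207.2170 amu

Average mass = Σ (abundance × isotope mass) = 0.0140 × 203.973 + 0.2410 × 205.974 + 0.2210 × 206.976 + 0.5240 × 207.977
= 2.85562 + 49.63973 + 45.74170 + 108.97995 = 207.21700 amu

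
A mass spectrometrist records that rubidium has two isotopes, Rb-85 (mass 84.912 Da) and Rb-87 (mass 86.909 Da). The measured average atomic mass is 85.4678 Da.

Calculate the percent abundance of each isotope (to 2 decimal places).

With x = fraction of Rb-85 (so Rb-87 is 1 − x):
84.912·x + 86.909·(1 − x) = 85.4678
(84.912 − 86.909)·x = 85.4678 − 86.909
x = -1.4412 / -1.997 = 0.72168 → 72.17% Rb-85, 27.83% Rb-87.

Rb-85: 72.17%, Rb-87: 27.83%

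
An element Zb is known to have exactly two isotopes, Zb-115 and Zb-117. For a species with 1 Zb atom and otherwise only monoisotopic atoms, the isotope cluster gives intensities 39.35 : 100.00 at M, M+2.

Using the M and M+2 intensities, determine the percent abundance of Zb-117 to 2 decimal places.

71.76%

Let p = fractional abundance of Zb-115. I(M+2)/I(M) = [C(1,1)·p^0·(1−p)] / p^1 = 1·(1−p)/p = 100.00/39.35 = 2.5413
(1−p)/p = 2.5413/1 = 2.5413  ⇒  p = 1/(1 + 2.5413) = 0.2824
Zb-115: 28.24%, Zb-117: 71.76%.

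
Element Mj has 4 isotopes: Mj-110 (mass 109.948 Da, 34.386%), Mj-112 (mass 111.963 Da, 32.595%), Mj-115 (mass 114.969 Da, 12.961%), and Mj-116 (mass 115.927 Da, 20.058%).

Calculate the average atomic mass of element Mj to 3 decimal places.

Weight each isotope mass by its fractional abundance: 0.34386 × 109.948 + 0.32595 × 111.963 + 0.12961 × 114.969 + 0.20058 × 115.927
= 37.8067 + 36.4943 + 14.9011 + 23.2526 = 112.4547 Da

112.455 Da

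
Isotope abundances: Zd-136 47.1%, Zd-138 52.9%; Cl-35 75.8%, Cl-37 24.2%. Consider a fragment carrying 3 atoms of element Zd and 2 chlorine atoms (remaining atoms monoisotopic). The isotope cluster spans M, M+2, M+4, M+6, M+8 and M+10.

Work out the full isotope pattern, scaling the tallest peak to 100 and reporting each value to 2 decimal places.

Element Zd pattern (n=3): 0.10448711 : 0.35206167 : 0.39541533 : 0.14803589
Chlorine pattern (n=2): 0.574564 : 0.366872 : 0.058564
Convolve the two distributions (both contribute in 2-u steps):
  M: 0.10448711×0.574564 = 0.060035
  M+2: 0.10448711×0.366872 + 0.35206167×0.574564 = 0.240615
  M+4: 0.10448711×0.058564 + 0.35206167×0.366872 + 0.39541533×0.574564 = 0.362472
  M+6: 0.35206167×0.058564 + 0.39541533×0.366872 + 0.14803589×0.574564 = 0.250741
  M+8: 0.39541533×0.058564 + 0.14803589×0.366872 = 0.077467
  M+10: 0.14803589×0.058564 = 0.008670
Scale to base peak (0.362472) = 100: 16.56 : 66.38 : 100.00 : 69.18 : 21.37 : 2.39

16.56 : 66.38 : 100.00 : 69.18 : 21.37 : 2.39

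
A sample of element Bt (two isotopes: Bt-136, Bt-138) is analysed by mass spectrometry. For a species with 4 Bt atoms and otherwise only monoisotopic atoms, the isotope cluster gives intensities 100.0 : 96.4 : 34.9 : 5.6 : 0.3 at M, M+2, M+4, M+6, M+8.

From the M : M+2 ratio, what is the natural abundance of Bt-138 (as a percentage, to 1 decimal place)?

If p is the fraction of Bt that is Bt-136, then I(M+2)/I(M) = [C(4,1)·p^3·(1−p)] / p^4 = 4·(1−p)/p = 96.4/100.0 = 0.9640
(1−p)/p = 0.9640/4 = 0.2410  ⇒  p = 1/(1 + 0.2410) = 0.8058
Bt-136: 80.6%, Bt-138: 19.4%.

19.4%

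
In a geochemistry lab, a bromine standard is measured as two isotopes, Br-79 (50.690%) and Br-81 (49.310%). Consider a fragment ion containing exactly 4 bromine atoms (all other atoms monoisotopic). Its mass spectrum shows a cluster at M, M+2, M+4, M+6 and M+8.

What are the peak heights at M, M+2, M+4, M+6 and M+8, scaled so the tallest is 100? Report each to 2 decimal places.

17.61 : 68.53 : 100.00 : 64.85 : 15.77

The 4 Br atoms are independent, so intensities follow the terms of (0.50690 + 0.49310)^4.
P(M) = 0.50690^4 = 0.066022
P(M+2) = 4 × 0.50690^3 × 0.49310^1 = 0.256899
P(M+4) = 6 × 0.50690^2 × 0.49310^2 = 0.374857
P(M+6) = 4 × 0.50690^1 × 0.49310^3 = 0.243101
P(M+8) = 0.49310^4 = 0.059121
The M+4 peak is largest (0.374857); scaling to 100 gives 17.61 : 68.53 : 100.00 : 64.85 : 15.77.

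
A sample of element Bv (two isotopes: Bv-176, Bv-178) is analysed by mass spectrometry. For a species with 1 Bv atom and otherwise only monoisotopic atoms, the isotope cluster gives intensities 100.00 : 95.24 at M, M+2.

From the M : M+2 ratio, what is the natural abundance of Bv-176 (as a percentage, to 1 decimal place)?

If p is the fraction of Bv that is Bv-176, then I(M+2)/I(M) = [C(1,1)·p^0·(1−p)] / p^1 = 1·(1−p)/p = 95.24/100.00 = 0.9524
(1−p)/p = 0.9524/1 = 0.9524  ⇒  p = 1/(1 + 0.9524) = 0.5122
Bv-176: 51.2%, Bv-178: 48.8%.

51.2%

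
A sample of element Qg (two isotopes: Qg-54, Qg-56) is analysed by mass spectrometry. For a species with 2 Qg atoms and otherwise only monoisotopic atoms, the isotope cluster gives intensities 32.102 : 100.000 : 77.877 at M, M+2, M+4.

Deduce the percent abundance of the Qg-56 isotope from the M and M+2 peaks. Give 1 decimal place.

60.9%

If p is the fraction of Qg that is Qg-54, then I(M+2)/I(M) = [C(2,1)·p^1·(1−p)] / p^2 = 2·(1−p)/p = 100.000/32.102 = 3.1151
(1−p)/p = 3.1151/2 = 1.5575  ⇒  p = 1/(1 + 1.5575) = 0.3910
Qg-54: 39.1%, Qg-56: 60.9%.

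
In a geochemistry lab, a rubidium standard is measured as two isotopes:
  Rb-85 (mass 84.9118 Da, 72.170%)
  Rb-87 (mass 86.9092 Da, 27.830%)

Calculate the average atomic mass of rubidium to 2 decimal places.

85.47 Da

Ar = Σ fᵢ·mᵢ = 0.72170 × 84.9118 + 0.27830 × 86.9092
= 61.28085 + 24.18683 = 85.46768 Da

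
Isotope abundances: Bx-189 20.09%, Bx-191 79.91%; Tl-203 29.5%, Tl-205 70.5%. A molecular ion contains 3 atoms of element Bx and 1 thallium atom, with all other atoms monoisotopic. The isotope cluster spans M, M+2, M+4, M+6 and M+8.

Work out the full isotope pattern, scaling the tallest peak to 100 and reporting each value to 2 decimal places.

0.57 : 8.12 : 43.08 : 100.00 : 85.28

Element Bx pattern (n=3): 0.00810849 : 0.09675697 : 0.3848606 : 0.51027394
Thallium pattern (n=1): 0.2950 : 0.7050
Convolve the two distributions (both contribute in 2-u steps):
  M: 0.00810849×0.2950 = 0.002392
  M+2: 0.00810849×0.7050 + 0.09675697×0.2950 = 0.034260
  M+4: 0.09675697×0.7050 + 0.3848606×0.2950 = 0.181748
  M+6: 0.3848606×0.7050 + 0.51027394×0.2950 = 0.421858
  M+8: 0.51027394×0.7050 = 0.359743
Scale to base peak (0.421858) = 100: 0.57 : 8.12 : 43.08 : 100.00 : 85.28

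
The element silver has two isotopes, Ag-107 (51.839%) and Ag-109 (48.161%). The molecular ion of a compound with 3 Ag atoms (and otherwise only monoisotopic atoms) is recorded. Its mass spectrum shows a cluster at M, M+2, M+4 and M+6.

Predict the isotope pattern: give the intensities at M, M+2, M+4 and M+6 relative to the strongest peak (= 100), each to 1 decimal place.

35.9 : 100.0 : 92.9 : 28.8

Each Ag atom is independently Ag-107 (p = 0.51839) or Ag-109 (q = 0.48161); the cluster is the binomial expansion (p + q)^3.
P(M) = 0.51839^3 = 0.139306
P(M+2) = 3 × 0.51839^2 × 0.48161^1 = 0.388267
P(M+4) = 3 × 0.51839^1 × 0.48161^2 = 0.360719
P(M+6) = 0.48161^3 = 0.111709
The M+2 peak is largest (0.388267); scaling to 100 gives 35.9 : 100.0 : 92.9 : 28.8.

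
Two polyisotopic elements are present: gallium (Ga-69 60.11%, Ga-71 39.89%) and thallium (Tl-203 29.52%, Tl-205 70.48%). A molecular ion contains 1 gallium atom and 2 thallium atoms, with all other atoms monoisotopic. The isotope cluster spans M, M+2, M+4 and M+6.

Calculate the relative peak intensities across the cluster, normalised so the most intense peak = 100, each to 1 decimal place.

11.3 : 61.3 : 100.0 : 42.7

Gallium pattern (n=1): 0.6011 : 0.3989
Thallium pattern (n=2): 0.08714304 : 0.41611392 : 0.49674304
Convolve the two distributions (both contribute in 2-u steps):
  M: 0.6011×0.08714304 = 0.052382
  M+2: 0.6011×0.41611392 + 0.3989×0.08714304 = 0.284887
  M+4: 0.6011×0.49674304 + 0.3989×0.41611392 = 0.464580
  M+6: 0.3989×0.49674304 = 0.198151
Scale to base peak (0.464580) = 100: 11.3 : 61.3 : 100.0 : 42.7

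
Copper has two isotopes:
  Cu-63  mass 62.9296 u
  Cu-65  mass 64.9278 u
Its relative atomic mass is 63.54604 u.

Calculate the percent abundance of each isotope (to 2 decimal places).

Cu-63: 69.15%, Cu-65: 30.85%

With x = fraction of Cu-63 (so Cu-65 is 1 − x):
62.9296·x + 64.9278·(1 − x) = 63.54604
(62.9296 − 64.9278)·x = 63.54604 − 64.9278
x = -1.38176 / -1.9982 = 0.69150 → 69.15% Cu-63, 30.85% Cu-65.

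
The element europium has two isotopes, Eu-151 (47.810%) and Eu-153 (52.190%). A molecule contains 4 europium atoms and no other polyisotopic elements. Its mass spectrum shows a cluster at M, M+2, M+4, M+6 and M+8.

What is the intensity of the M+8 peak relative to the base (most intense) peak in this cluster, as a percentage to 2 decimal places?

Term probabilities: M 0.0522, M+2 0.2281, M+4 0.3736, M+6 0.2719, M+8 0.0742. Base peak = M+4.
P(M+4) = C(4,2) × 0.47810^2 × 0.52190^2 = 6 × 0.22857961 × 0.27237961 = 0.373563 (base)
P(M+8) = C(4,4) × 0.47810^0 × 0.52190^4 = 1 × 1.0000 × 0.07419065 = 0.074191
Relative intensity = 0.074191 / 0.373563 × 100 = 19.86

19.86%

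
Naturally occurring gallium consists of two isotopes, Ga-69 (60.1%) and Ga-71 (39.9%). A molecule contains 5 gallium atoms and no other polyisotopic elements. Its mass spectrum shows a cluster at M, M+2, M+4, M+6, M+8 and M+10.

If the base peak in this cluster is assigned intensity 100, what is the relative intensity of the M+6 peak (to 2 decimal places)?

66.39

Binomial terms of (0.601 + 0.399)^5: M 0.0784, M+2 0.2603, M+4 0.3456, M+6 0.2294, M+8 0.0762, M+10 0.0101 → M+4 is the base peak.
P(M+4) = C(5,2) × 0.601^3 × 0.399^2 = 10 × 0.2170818 × 0.159201 = 0.345596 (base)
P(M+6) = C(5,3) × 0.601^2 × 0.399^3 = 10 × 0.361201 × 0.0635212 = 0.229439
Relative intensity = 0.229439 / 0.345596 × 100 = 66.39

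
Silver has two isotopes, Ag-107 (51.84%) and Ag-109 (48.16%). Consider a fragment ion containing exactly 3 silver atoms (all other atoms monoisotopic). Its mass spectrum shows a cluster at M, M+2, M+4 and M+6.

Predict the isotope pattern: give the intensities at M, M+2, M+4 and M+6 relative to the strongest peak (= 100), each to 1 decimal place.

The 3 Ag atoms are independent, so intensities follow the terms of (0.5184 + 0.4816)^3.
P(M) = 0.5184^3 = 0.139314
P(M+2) = 3 × 0.5184^2 × 0.4816^1 = 0.388273
P(M+4) = 3 × 0.5184^1 × 0.4816^2 = 0.360711
P(M+6) = 0.4816^3 = 0.111702
The M+2 peak is largest (0.388273); scaling to 100 gives 35.9 : 100.0 : 92.9 : 28.8.

35.9 : 100.0 : 92.9 : 28.8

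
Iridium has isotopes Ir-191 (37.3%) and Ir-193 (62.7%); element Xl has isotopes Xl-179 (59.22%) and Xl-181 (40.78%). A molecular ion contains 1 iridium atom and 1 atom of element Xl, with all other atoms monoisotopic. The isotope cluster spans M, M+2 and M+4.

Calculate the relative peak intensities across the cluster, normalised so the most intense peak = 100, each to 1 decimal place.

Iridium pattern (n=1): 0.3730 : 0.6270
Element Xl pattern (n=1): 0.5922 : 0.4078
Convolve the two distributions (both contribute in 2-u steps):
  M: 0.3730×0.5922 = 0.220891
  M+2: 0.3730×0.4078 + 0.6270×0.5922 = 0.523419
  M+4: 0.6270×0.4078 = 0.255691
Scale to base peak (0.523419) = 100: 42.2 : 100.0 : 48.9

42.2 : 100.0 : 48.9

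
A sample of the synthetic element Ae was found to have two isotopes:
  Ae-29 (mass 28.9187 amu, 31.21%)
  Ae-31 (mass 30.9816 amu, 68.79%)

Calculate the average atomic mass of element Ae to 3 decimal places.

30.338 amu

Average mass = Σ (abundance × isotope mass) = 0.3121 × 28.9187 + 0.6879 × 30.9816
= 9.02553 + 21.31224 = 30.33777 amu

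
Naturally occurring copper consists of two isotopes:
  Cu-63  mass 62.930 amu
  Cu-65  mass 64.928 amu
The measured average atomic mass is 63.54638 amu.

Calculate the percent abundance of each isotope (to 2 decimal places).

Writing the weighted mean with unknown fraction x of Cu-63:
62.930·x + 64.928·(1 − x) = 63.54638
(62.930 − 64.928)·x = 63.54638 − 64.928
x = -1.38162 / -1.998 = 0.69150 → 69.15% Cu-63, 30.85% Cu-65.

Cu-63: 69.15%, Cu-65: 30.85%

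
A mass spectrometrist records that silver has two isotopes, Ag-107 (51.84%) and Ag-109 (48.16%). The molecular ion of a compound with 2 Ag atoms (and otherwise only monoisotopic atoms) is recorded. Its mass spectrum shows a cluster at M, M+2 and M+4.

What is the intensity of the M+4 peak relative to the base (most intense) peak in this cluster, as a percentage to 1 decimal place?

(0.5184 + 0.4816)^2 gives M 0.2687, M+2 0.4993, M+4 0.2319; the largest is M+2.
P(M+2) = C(2,1) × 0.5184^1 × 0.4816^1 = 2 × 0.5184 × 0.4816 = 0.499323 (base)
P(M+4) = C(2,2) × 0.5184^0 × 0.4816^2 = 1 × 1.0000 × 0.23193856 = 0.231939
Relative intensity = 0.231939 / 0.499323 × 100 = 46.5

46.5%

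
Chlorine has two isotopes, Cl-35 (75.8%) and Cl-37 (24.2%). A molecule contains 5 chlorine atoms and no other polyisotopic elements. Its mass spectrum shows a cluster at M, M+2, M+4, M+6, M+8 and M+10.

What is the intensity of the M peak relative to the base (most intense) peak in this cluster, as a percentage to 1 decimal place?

62.6%

Term probabilities: M 0.2502, M+2 0.3994, M+4 0.2551, M+6 0.0814, M+8 0.0130, M+10 0.0008. Base peak = M+2.
P(M+2) = C(5,1) × 0.758^4 × 0.242^1 = 5 × 0.33012379 × 0.2420 = 0.399450 (base)
P(M) = C(5,0) × 0.758^5 × 0.242^0 = 1 × 0.25023383 × 1.0000 = 0.250234
Relative intensity = 0.250234 / 0.399450 × 100 = 62.6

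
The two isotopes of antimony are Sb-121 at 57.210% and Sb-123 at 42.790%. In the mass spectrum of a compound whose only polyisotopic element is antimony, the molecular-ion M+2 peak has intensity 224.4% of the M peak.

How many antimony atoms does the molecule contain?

With n Sb atoms, P(M+2)/P(M) = C(n,1)·p^(n−1)q / p^n = n·q/p = n · 0.42790/0.57210.
n = 2.244 × 0.57210/0.42790 = 3.00 ≈ 3

3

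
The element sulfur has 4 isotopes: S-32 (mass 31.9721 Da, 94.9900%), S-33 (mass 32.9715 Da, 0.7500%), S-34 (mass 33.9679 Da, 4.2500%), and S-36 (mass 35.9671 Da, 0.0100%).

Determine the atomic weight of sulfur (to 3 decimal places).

32.065 Da

The abundance-weighted mean is 0.949900 × 31.9721 + 0.007500 × 32.9715 + 0.042500 × 33.9679 + 0.000100 × 35.9671
= 30.37030 + 0.24729 + 1.44364 + 0.00360 = 32.06483 Da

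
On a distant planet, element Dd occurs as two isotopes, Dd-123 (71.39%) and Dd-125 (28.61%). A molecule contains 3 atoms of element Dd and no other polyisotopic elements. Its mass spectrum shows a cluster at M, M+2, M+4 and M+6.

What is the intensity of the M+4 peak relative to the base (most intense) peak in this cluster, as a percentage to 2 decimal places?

40.08%

Term probabilities: M 0.3638, M+2 0.4374, M+4 0.1753, M+6 0.0234. Base peak = M+2.
P(M+2) = C(3,1) × 0.7139^2 × 0.2861^1 = 3 × 0.50965321 × 0.2861 = 0.437435 (base)
P(M+4) = C(3,2) × 0.7139^1 × 0.2861^2 = 3 × 0.7139 × 0.08185321 = 0.175305
Relative intensity = 0.175305 / 0.437435 × 100 = 40.08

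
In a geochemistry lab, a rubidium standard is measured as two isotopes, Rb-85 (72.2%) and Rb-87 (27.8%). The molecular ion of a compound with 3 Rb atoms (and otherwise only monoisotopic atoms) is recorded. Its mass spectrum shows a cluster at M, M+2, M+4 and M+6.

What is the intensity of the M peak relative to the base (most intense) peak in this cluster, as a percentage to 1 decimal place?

86.6%

(0.722 + 0.278)^3 gives M 0.3764, M+2 0.4348, M+4 0.1674, M+6 0.0215; the largest is M+2.
P(M+2) = C(3,1) × 0.722^2 × 0.278^1 = 3 × 0.521284 × 0.2780 = 0.434751 (base)
P(M) = C(3,0) × 0.722^3 × 0.278^0 = 1 × 0.37636705 × 1.0000 = 0.376367
Relative intensity = 0.376367 / 0.434751 × 100 = 86.6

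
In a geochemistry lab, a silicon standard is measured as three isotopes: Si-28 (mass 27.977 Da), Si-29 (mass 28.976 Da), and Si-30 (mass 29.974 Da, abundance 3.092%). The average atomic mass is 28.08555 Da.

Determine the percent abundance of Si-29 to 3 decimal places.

The remaining 96.908% is split between Si-28 (fraction x) and Si-29 (fraction 0.96908 − x).
Substituting: 27.977x + 28.976(0.96908 − x) = 27.15875392
(27.977 − 28.976)x = -0.92130816  ⇒  x = 0.92223, y = 0.04685
Si-28: 92.223%, Si-29: 4.685%.

4.685%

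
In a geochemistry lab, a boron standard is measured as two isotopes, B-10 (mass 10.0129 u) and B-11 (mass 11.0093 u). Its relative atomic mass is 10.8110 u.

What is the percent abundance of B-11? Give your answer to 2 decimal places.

Writing the weighted mean with unknown fraction x of B-10:
10.0129·x + 11.0093·(1 − x) = 10.8110
(10.0129 − 11.0093)·x = 10.8110 − 11.0093
x = -0.1983 / -0.9964 = 0.19902 → 19.90% B-10, 80.10% B-11.

80.10%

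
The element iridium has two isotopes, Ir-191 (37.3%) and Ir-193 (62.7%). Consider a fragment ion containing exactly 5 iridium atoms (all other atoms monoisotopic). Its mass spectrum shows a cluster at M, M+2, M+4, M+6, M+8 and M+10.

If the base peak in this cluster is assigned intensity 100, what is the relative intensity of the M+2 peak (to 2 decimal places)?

17.70

(0.373 + 0.627)^5 gives M 0.0072, M+2 0.0607, M+4 0.2040, M+6 0.3429, M+8 0.2882, M+10 0.0969; the largest is M+6.
P(M+6) = C(5,3) × 0.373^2 × 0.627^3 = 10 × 0.139129 × 0.24649188 = 0.342942 (base)
P(M+2) = C(5,1) × 0.373^4 × 0.627^1 = 5 × 0.01935688 × 0.6270 = 0.060684
Relative intensity = 0.060684 / 0.342942 × 100 = 17.70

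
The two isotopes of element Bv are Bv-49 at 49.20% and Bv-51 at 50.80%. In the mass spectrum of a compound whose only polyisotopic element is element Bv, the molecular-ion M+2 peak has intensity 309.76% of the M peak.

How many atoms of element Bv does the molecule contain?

3

The M+2/M ratio from n Bv atoms is n · q/p = n · 0.5080/0.4920.
n = 3.0976 × 0.4920/0.5080 = 3.00 ≈ 3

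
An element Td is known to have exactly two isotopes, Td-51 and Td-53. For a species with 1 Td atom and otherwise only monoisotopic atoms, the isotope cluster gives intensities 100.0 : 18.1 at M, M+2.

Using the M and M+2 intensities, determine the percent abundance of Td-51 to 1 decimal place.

84.7%

If p is the fraction of Td that is Td-51, then I(M+2)/I(M) = [C(1,1)·p^0·(1−p)] / p^1 = 1·(1−p)/p = 18.1/100.0 = 0.1810
(1−p)/p = 0.1810/1 = 0.1810  ⇒  p = 1/(1 + 0.1810) = 0.8467
Td-51: 84.7%, Td-53: 15.3%.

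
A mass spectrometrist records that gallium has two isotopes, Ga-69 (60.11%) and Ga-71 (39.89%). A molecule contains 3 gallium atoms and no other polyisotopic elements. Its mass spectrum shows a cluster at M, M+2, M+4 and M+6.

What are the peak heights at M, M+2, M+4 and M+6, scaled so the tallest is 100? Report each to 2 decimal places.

50.23 : 100.00 : 66.36 : 14.68

Expanding (0.6011 + 0.3989)^3:
P(M) = 0.6011^3 = 0.217190
P(M+2) = 3 × 0.6011^2 × 0.3989^1 = 0.432393
P(M+4) = 3 × 0.6011^1 × 0.3989^2 = 0.286943
P(M+6) = 0.3989^3 = 0.063473
The M+2 peak is largest (0.432393); scaling to 100 gives 50.23 : 100.00 : 66.36 : 14.68.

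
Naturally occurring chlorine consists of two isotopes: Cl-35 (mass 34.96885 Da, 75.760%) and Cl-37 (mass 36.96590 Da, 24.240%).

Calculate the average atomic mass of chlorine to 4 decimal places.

Average mass = Σ (abundance × isotope mass) = 0.75760 × 34.96885 + 0.24240 × 36.96590
= 26.492401 + 8.960534 = 35.452935 Da

35.4529 Da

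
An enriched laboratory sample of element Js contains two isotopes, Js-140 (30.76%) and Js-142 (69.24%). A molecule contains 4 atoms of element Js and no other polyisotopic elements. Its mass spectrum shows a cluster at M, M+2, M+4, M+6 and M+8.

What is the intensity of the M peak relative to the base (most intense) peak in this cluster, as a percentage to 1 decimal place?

2.2%

(0.3076 + 0.6924)^4 gives M 0.0090, M+2 0.0806, M+4 0.2722, M+6 0.4084, M+8 0.2298; the largest is M+6.
P(M+6) = C(4,3) × 0.3076^1 × 0.6924^3 = 4 × 0.3076 × 0.33194886 = 0.408430 (base)
P(M) = C(4,0) × 0.3076^4 × 0.6924^0 = 1 × 0.00895252 × 1.0000 = 0.008953
Relative intensity = 0.008953 / 0.408430 × 100 = 2.2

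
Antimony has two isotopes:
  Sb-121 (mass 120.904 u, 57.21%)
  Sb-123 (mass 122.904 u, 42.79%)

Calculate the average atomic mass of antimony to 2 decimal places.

121.76 u

Average mass = Σ (abundance × isotope mass) = 0.5721 × 120.904 + 0.4279 × 122.904
= 69.1692 + 52.5906 = 121.7598 u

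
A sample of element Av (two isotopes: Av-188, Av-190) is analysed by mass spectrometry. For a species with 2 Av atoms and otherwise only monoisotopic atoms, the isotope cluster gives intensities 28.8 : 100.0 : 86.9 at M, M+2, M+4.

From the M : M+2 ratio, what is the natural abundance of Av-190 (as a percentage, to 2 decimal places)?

If p is the fraction of Av that is Av-188, then I(M+2)/I(M) = [C(2,1)·p^1·(1−p)] / p^2 = 2·(1−p)/p = 100.0/28.8 = 3.4722
(1−p)/p = 3.4722/2 = 1.7361  ⇒  p = 1/(1 + 1.7361) = 0.3655
Av-188: 36.55%, Av-190: 63.45%.

63.45%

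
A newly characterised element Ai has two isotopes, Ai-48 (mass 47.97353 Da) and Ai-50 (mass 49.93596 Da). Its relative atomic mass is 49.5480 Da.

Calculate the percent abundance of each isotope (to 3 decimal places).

Writing the weighted mean with unknown fraction x of Ai-48:
47.97353·x + 49.93596·(1 − x) = 49.5480
(47.97353 − 49.93596)·x = 49.5480 − 49.93596
x = -0.38796 / -1.96243 = 0.19769 → 19.769% Ai-48, 80.231% Ai-50.

Ai-48: 19.769%, Ai-50: 80.231%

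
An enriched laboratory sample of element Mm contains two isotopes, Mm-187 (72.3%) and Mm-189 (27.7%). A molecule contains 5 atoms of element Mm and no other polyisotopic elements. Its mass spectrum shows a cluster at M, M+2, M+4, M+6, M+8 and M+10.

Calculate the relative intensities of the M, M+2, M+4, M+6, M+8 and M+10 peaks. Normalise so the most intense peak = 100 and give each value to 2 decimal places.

Expanding (0.723 + 0.277)^5:
P(M) = 0.723^5 = 0.197557
P(M+2) = 5 × 0.723^4 × 0.277^1 = 0.378445
P(M+4) = 10 × 0.723^3 × 0.277^2 = 0.289984
P(M+6) = 10 × 0.723^2 × 0.277^3 = 0.111100
P(M+8) = 5 × 0.723^1 × 0.277^4 = 0.021283
P(M+10) = 0.277^5 = 0.001631
The M+2 peak is largest (0.378445); scaling to 100 gives 52.20 : 100.00 : 76.63 : 29.36 : 5.62 : 0.43.

52.20 : 100.00 : 76.63 : 29.36 : 5.62 : 0.43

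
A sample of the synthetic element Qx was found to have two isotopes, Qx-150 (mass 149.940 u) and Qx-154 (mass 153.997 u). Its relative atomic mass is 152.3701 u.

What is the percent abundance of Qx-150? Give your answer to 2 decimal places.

40.10%

Writing the weighted mean with unknown fraction x of Qx-150:
149.940·x + 153.997·(1 − x) = 152.3701
(149.940 − 153.997)·x = 152.3701 − 153.997
x = -1.6269 / -4.057 = 0.40101 → 40.10% Qx-150, 59.90% Qx-154.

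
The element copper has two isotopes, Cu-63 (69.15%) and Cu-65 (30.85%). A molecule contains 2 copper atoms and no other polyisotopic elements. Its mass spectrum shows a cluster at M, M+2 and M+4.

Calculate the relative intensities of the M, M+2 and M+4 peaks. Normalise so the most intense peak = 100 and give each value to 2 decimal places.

100.00 : 89.23 : 19.90

Expanding (0.6915 + 0.3085)^2:
P(M) = 0.6915^2 = 0.478172
P(M+2) = 2 × 0.6915^1 × 0.3085^1 = 0.426656
P(M+4) = 0.3085^2 = 0.095172
The M peak is largest (0.478172); scaling to 100 gives 100.00 : 89.23 : 19.90.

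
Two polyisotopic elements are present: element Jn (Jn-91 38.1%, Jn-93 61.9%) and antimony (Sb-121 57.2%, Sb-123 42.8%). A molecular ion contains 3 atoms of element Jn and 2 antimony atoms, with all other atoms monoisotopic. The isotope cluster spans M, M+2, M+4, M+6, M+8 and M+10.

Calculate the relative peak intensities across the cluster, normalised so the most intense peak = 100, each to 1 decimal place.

5.3 : 33.8 : 83.6 : 100.0 : 57.5 : 12.7

Element Jn pattern (n=3): 0.05530634 : 0.26956398 : 0.43795302 : 0.23717666
Antimony pattern (n=2): 0.327184 : 0.489632 : 0.183184
Convolve the two distributions (both contribute in 2-u steps):
  M: 0.05530634×0.327184 = 0.018095
  M+2: 0.05530634×0.489632 + 0.26956398×0.327184 = 0.115277
  M+4: 0.05530634×0.183184 + 0.26956398×0.489632 + 0.43795302×0.327184 = 0.285410
  M+6: 0.26956398×0.183184 + 0.43795302×0.489632 + 0.23717666×0.327184 = 0.341416
  M+8: 0.43795302×0.183184 + 0.23717666×0.489632 = 0.196355
  M+10: 0.23717666×0.183184 = 0.043447
Scale to base peak (0.341416) = 100: 5.3 : 33.8 : 83.6 : 100.0 : 57.5 : 12.7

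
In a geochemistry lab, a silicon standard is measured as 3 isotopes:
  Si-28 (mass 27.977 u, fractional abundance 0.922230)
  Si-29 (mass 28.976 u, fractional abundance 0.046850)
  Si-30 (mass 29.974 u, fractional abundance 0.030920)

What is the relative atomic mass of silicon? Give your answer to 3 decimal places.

Average mass = Σ (abundance × isotope mass) = 0.922230 × 27.977 + 0.046850 × 28.976 + 0.030920 × 29.974
= 25.8012 + 1.3575 + 0.9268 = 28.0855 u

28.086 u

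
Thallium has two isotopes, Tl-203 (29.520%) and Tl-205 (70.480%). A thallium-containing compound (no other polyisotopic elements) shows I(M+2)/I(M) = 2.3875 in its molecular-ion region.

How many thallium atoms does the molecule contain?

For n independent Tl atoms, I(M+2)/I(M) = n · (abundance Tl-205) / (abundance Tl-203) = n · 0.70480/0.29520.
n = 2.3875 × 0.29520/0.70480 = 1.00 ≈ 1

1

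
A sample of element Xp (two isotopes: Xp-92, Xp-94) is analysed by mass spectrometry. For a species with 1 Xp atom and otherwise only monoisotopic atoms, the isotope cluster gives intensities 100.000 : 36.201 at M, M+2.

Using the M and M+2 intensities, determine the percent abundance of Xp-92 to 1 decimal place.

Write p for the Xp-92 fraction. I(M+2)/I(M) = [C(1,1)·p^0·(1−p)] / p^1 = 1·(1−p)/p = 36.201/100.000 = 0.3620
(1−p)/p = 0.3620/1 = 0.3620  ⇒  p = 1/(1 + 0.3620) = 0.7342
Xp-92: 73.4%, Xp-94: 26.6%.

73.4%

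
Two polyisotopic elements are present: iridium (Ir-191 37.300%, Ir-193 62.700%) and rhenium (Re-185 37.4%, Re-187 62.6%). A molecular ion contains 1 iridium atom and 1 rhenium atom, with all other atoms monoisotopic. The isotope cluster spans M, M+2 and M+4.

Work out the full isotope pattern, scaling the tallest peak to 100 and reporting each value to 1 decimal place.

29.8 : 100.0 : 83.9

Iridium pattern (n=1): 0.3730 : 0.6270
Rhenium pattern (n=1): 0.3740 : 0.6260
Convolve the two distributions (both contribute in 2-u steps):
  M: 0.3730×0.3740 = 0.139502
  M+2: 0.3730×0.6260 + 0.6270×0.3740 = 0.467996
  M+4: 0.6270×0.6260 = 0.392502
Scale to base peak (0.467996) = 100: 29.8 : 100.0 : 83.9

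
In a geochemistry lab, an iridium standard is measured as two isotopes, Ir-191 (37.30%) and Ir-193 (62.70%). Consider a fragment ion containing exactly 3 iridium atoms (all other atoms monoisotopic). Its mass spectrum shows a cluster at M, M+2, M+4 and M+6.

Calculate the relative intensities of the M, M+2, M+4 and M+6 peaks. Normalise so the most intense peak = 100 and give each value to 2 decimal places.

11.80 : 59.49 : 100.00 : 56.03

Each Ir atom is independently Ir-191 (p = 0.3730) or Ir-193 (q = 0.6270); the cluster is the binomial expansion (p + q)^3.
P(M) = 0.3730^3 = 0.051895
P(M+2) = 3 × 0.3730^2 × 0.6270^1 = 0.261702
P(M+4) = 3 × 0.3730^1 × 0.6270^2 = 0.439911
P(M+6) = 0.6270^3 = 0.246492
The M+4 peak is largest (0.439911); scaling to 100 gives 11.80 : 59.49 : 100.00 : 56.03.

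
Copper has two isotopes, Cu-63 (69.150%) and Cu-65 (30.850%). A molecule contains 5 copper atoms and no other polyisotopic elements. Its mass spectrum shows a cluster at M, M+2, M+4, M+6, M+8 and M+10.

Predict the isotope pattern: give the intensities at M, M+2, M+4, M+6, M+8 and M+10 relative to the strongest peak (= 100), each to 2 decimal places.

44.83 : 100.00 : 89.23 : 39.81 : 8.88 : 0.79

Expanding (0.69150 + 0.30850)^5:
P(M) = 0.69150^5 = 0.158111
P(M+2) = 5 × 0.69150^4 × 0.30850^1 = 0.352691
P(M+4) = 10 × 0.69150^3 × 0.30850^2 = 0.314693
P(M+6) = 10 × 0.69150^2 × 0.30850^3 = 0.140394
P(M+8) = 5 × 0.69150^1 × 0.30850^4 = 0.031317
P(M+10) = 0.30850^5 = 0.002794
The M+2 peak is largest (0.352691); scaling to 100 gives 44.83 : 100.00 : 89.23 : 39.81 : 8.88 : 0.79.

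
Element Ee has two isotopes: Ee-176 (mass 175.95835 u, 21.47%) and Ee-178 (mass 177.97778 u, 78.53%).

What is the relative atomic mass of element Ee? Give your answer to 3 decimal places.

The abundance-weighted mean is 0.2147 × 175.95835 + 0.7853 × 177.97778
= 37.778258 + 139.765951 = 177.544209 u

177.544 u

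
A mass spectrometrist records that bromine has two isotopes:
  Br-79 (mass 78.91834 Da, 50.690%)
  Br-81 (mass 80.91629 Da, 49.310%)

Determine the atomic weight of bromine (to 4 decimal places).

Ar = Σ fᵢ·mᵢ = 0.50690 × 78.91834 + 0.49310 × 80.91629
= 40.003707 + 39.899823 = 79.903530 Da

79.9035 Da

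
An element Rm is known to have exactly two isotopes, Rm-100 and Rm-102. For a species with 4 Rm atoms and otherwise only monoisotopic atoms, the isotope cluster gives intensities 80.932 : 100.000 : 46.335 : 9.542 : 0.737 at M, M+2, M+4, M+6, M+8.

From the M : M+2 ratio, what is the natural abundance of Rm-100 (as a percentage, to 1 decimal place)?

If p is the fraction of Rm that is Rm-100, then I(M+2)/I(M) = [C(4,1)·p^3·(1−p)] / p^4 = 4·(1−p)/p = 100.000/80.932 = 1.2356
(1−p)/p = 1.2356/4 = 0.3089  ⇒  p = 1/(1 + 0.3089) = 0.7640
Rm-100: 76.4%, Rm-102: 23.6%.

76.4%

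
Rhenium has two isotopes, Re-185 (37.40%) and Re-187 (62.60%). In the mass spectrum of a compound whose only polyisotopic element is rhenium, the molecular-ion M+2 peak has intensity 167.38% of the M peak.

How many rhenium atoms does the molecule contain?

The M+2/M ratio from n Re atoms is n · q/p = n · 0.6260/0.3740.
n = 1.6738 × 0.3740/0.6260 = 1.00 ≈ 1

1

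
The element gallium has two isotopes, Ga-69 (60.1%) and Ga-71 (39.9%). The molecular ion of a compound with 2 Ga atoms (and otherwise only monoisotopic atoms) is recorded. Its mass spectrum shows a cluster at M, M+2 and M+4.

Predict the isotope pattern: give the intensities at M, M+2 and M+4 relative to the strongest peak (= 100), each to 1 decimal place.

75.3 : 100.0 : 33.2

Each Ga atom is independently Ga-69 (p = 0.601) or Ga-71 (q = 0.399); the cluster is the binomial expansion (p + q)^2.
P(M) = 0.601^2 = 0.361201
P(M+2) = 2 × 0.601^1 × 0.399^1 = 0.479598
P(M+4) = 0.399^2 = 0.159201
The M+2 peak is largest (0.479598); scaling to 100 gives 75.3 : 100.0 : 33.2.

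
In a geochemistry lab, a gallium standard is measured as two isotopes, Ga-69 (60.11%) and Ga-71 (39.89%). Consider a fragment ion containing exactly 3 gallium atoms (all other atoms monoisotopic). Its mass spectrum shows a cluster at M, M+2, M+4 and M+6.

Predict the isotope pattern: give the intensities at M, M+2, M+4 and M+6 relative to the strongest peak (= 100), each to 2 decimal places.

Expanding (0.6011 + 0.3989)^3:
P(M) = 0.6011^3 = 0.217190
P(M+2) = 3 × 0.6011^2 × 0.3989^1 = 0.432393
P(M+4) = 3 × 0.6011^1 × 0.3989^2 = 0.286943
P(M+6) = 0.3989^3 = 0.063473
The M+2 peak is largest (0.432393); scaling to 100 gives 50.23 : 100.00 : 66.36 : 14.68.

50.23 : 100.00 : 66.36 : 14.68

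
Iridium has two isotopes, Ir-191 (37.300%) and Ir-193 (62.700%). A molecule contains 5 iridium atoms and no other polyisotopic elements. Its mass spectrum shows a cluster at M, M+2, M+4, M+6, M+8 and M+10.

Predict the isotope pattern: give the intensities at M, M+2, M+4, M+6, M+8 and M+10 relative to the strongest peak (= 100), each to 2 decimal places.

2.11 : 17.70 : 59.49 : 100.00 : 84.05 : 28.26

Expanding (0.37300 + 0.62700)^5:
P(M) = 0.37300^5 = 0.007220
P(M+2) = 5 × 0.37300^4 × 0.62700^1 = 0.060684
P(M+4) = 10 × 0.37300^3 × 0.62700^2 = 0.204015
P(M+6) = 10 × 0.37300^2 × 0.62700^3 = 0.342942
P(M+8) = 5 × 0.37300^1 × 0.62700^4 = 0.288237
P(M+10) = 0.62700^5 = 0.096903
The M+6 peak is largest (0.342942); scaling to 100 gives 2.11 : 17.70 : 59.49 : 100.00 : 84.05 : 28.26.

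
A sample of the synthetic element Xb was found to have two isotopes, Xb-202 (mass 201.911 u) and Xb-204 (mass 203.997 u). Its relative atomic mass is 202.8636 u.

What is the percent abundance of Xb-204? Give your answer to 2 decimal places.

With x = fraction of Xb-202 (so Xb-204 is 1 − x):
201.911·x + 203.997·(1 − x) = 202.8636
(201.911 − 203.997)·x = 202.8636 − 203.997
x = -1.1334 / -2.086 = 0.54334 → 54.33% Xb-202, 45.67% Xb-204.

45.67%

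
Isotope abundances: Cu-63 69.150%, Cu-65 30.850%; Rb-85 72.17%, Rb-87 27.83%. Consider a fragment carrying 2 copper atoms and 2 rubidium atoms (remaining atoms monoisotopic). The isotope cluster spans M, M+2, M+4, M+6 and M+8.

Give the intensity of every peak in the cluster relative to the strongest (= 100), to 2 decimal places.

60.11 : 100.00 : 62.27 : 17.20 : 1.78

Copper pattern (n=2): 0.47817225 : 0.4266555 : 0.09517225
Rubidium pattern (n=2): 0.52085089 : 0.40169822 : 0.07745089
Convolve the two distributions (both contribute in 2-u steps):
  M: 0.47817225×0.52085089 = 0.249056
  M+2: 0.47817225×0.40169822 + 0.4266555×0.52085089 = 0.414305
  M+4: 0.47817225×0.07745089 + 0.4266555×0.40169822 + 0.09517225×0.52085089 = 0.257992
  M+6: 0.4266555×0.07745089 + 0.09517225×0.40169822 = 0.071275
  M+8: 0.09517225×0.07745089 = 0.007371
Scale to base peak (0.414305) = 100: 60.11 : 100.00 : 62.27 : 17.20 : 1.78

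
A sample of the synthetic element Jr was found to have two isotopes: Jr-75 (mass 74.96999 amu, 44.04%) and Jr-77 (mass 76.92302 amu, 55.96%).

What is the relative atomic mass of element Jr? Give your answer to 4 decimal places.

76.0629 amu

Average mass = Σ (abundance × isotope mass) = 0.4404 × 74.96999 + 0.5596 × 76.92302
= 33.016784 + 43.046122 = 76.062906 amu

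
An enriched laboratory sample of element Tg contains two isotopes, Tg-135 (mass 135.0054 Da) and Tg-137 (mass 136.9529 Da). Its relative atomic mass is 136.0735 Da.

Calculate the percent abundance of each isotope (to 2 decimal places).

Writing the weighted mean with unknown fraction x of Tg-135:
135.0054·x + 136.9529·(1 − x) = 136.0735
(135.0054 − 136.9529)·x = 136.0735 − 136.9529
x = -0.8794 / -1.9475 = 0.45155 → 45.16% Tg-135, 54.84% Tg-137.

Tg-135: 45.16%, Tg-137: 54.84%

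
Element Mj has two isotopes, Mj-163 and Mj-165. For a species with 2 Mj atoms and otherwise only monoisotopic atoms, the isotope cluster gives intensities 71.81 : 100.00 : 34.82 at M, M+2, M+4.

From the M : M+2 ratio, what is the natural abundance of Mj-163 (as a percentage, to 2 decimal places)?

58.95%

Write p for the Mj-163 fraction. I(M+2)/I(M) = [C(2,1)·p^1·(1−p)] / p^2 = 2·(1−p)/p = 100.00/71.81 = 1.3926
(1−p)/p = 1.3926/2 = 0.6963  ⇒  p = 1/(1 + 0.6963) = 0.5895
Mj-163: 58.95%, Mj-165: 41.05%.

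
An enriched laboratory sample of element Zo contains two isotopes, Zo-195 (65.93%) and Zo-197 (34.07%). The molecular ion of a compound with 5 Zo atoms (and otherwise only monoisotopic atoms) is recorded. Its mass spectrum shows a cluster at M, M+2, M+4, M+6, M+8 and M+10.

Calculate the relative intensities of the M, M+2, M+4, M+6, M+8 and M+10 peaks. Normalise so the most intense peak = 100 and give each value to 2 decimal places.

Expanding (0.6593 + 0.3407)^5:
P(M) = 0.6593^5 = 0.124571
P(M+2) = 5 × 0.6593^4 × 0.3407^1 = 0.321866
P(M+4) = 10 × 0.6593^3 × 0.3407^2 = 0.332655
P(M+6) = 10 × 0.6593^2 × 0.3407^3 = 0.171903
P(M+8) = 5 × 0.6593^1 × 0.3407^4 = 0.044416
P(M+10) = 0.3407^5 = 0.004591
The M+4 peak is largest (0.332655); scaling to 100 gives 37.45 : 96.76 : 100.00 : 51.68 : 13.35 : 1.38.

37.45 : 96.76 : 100.00 : 51.68 : 13.35 : 1.38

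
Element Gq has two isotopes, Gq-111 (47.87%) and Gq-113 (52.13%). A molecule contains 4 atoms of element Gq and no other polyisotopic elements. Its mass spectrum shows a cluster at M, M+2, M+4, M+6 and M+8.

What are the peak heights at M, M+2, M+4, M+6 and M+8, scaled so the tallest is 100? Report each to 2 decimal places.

14.05 : 61.22 : 100.00 : 72.60 : 19.77

Expanding (0.4787 + 0.5213)^4:
P(M) = 0.4787^4 = 0.052511
P(M+2) = 4 × 0.4787^3 × 0.5213^1 = 0.228738
P(M+4) = 6 × 0.4787^2 × 0.5213^2 = 0.373640
P(M+6) = 4 × 0.4787^1 × 0.5213^3 = 0.271261
P(M+8) = 0.5213^4 = 0.073850
The M+4 peak is largest (0.373640); scaling to 100 gives 14.05 : 61.22 : 100.00 : 72.60 : 19.77.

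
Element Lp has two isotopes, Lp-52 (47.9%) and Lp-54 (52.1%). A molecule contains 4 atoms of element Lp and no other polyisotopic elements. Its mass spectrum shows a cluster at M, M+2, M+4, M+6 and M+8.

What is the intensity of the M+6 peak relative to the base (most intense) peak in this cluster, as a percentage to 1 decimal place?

(0.479 + 0.521)^4 gives M 0.0526, M+2 0.2290, M+4 0.3737, M+6 0.2710, M+8 0.0737; the largest is M+4.
P(M+4) = C(4,2) × 0.479^2 × 0.521^2 = 6 × 0.229441 × 0.271441 = 0.373678 (base)
P(M+6) = C(4,3) × 0.479^1 × 0.521^3 = 4 × 0.4790 × 0.14142076 = 0.270962
Relative intensity = 0.270962 / 0.373678 × 100 = 72.5

72.5%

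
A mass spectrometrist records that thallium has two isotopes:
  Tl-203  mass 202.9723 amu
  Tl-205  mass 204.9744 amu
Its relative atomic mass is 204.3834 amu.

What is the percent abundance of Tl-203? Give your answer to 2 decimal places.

With x = fraction of Tl-203 (so Tl-205 is 1 − x):
202.9723·x + 204.9744·(1 − x) = 204.3834
(202.9723 − 204.9744)·x = 204.3834 − 204.9744
x = -0.5910 / -2.0021 = 0.29519 → 29.52% Tl-203, 70.48% Tl-205.

29.52%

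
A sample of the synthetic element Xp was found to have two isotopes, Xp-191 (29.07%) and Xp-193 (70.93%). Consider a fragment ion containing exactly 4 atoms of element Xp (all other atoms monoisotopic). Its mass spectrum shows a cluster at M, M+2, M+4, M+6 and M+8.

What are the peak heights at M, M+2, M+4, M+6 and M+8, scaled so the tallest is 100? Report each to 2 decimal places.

Each Xp atom is independently Xp-191 (p = 0.2907) or Xp-193 (q = 0.7093); the cluster is the binomial expansion (p + q)^4.
P(M) = 0.2907^4 = 0.007141
P(M+2) = 4 × 0.2907^3 × 0.7093^1 = 0.069699
P(M+4) = 6 × 0.2907^2 × 0.7093^2 = 0.255095
P(M+6) = 4 × 0.2907^1 × 0.7093^3 = 0.414949
P(M+8) = 0.7093^4 = 0.253116
The M+6 peak is largest (0.414949); scaling to 100 gives 1.72 : 16.80 : 61.48 : 100.00 : 61.00.

1.72 : 16.80 : 61.48 : 100.00 : 61.00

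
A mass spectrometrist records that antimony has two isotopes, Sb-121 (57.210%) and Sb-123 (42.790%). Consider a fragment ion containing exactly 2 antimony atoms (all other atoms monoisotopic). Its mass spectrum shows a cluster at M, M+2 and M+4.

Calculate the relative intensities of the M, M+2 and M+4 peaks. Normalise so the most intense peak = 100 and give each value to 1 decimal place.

Each Sb atom is independently Sb-121 (p = 0.57210) or Sb-123 (q = 0.42790); the cluster is the binomial expansion (p + q)^2.
P(M) = 0.57210^2 = 0.327298
P(M+2) = 2 × 0.57210^1 × 0.42790^1 = 0.489603
P(M+4) = 0.42790^2 = 0.183098
The M+2 peak is largest (0.489603); scaling to 100 gives 66.8 : 100.0 : 37.4.

66.8 : 100.0 : 37.4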